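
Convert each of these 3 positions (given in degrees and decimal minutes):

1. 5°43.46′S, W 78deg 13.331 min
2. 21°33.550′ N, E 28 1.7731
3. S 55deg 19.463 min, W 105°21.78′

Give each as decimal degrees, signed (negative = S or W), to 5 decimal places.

Point 1:
  Lat: 5 + 43.46/60 = 5.724333
  hemisphere S, so the sign is −
  Lon: 78 + 13.331/60 = 78.222183
  W → negative
Point 2:
  Lat: 33.55′ = 0.559167°; total 21.559167
  N → positive
  λ: 1.7731′ = 0.029552°; total 28.029552
  E → positive
Point 3:
  φ: 55 + 19.463/60 = 55.324383
  hemisphere S, so the sign is −
  λ: 21.78′ = 0.363000°; total 105.363000
  W → negative

1. -5.72433, -78.22218
2. 21.55917, 28.02955
3. -55.32438, -105.36300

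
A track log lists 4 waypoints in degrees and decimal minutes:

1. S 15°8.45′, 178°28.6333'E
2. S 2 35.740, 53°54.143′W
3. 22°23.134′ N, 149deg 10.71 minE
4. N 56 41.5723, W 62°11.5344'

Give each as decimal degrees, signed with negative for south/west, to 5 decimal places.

1. -15.14083, 178.47722
2. -2.59567, -53.90238
3. 22.38557, 149.17850
4. 56.69287, -62.19224

Point 1:
  φ: 15 + 8.45/60 = 15.140833
  S → negative
  Longitude: 28.6333′ = 0.477222°; total 178.477222
  E ⇒ keep positive
Point 2:
  φ: 35.74′ = 0.595667°; total 2.595667
  S → negative
  Lon: 54.143′ = 0.902383°; total 53.902383
  W ⇒ negate
Point 3:
  Lat: 23.134′ = 0.385567°; total 22.385567
  N ⇒ keep positive
  λ: 149 + 10.71/60 = 149.178500
  E → positive
Point 4:
  Latitude: 41.5723′ = 0.692872°; total 56.692872
  N ⇒ keep positive
  Lon: 11.5344′ = 0.192240°; total 62.192240
  W ⇒ negate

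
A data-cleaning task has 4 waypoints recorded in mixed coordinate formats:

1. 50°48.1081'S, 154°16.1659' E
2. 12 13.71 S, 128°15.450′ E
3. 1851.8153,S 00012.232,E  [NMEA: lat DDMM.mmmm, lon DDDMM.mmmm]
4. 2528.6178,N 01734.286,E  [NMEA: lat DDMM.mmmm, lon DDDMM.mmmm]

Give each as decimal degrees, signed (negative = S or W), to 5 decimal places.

1. -50.80180, 154.26943
2. -12.22850, 128.25750
3. -18.86359, 0.20387
4. 25.47696, 17.57143

Point 1:
  φ: 48.1081′ = 0.801802°; total 50.801802
  S ⇒ negate
  Lon: 154 + 16.1659/60 = 154.269432
  E ⇒ keep positive
Point 2:
  φ: 12 + 13.71/60 = 12.228500
  S ⇒ negate
  Lon: 128 + 15.45/60 = 128.257500
  E → positive
Point 3:
  φ: degrees = first 2 digits = 18, minutes = 51.8153; 18 + 51.8153/60 = 18.863588
  hemisphere S, so the sign is −
  λ: split at 3 digits → 000° and 12.232′; 0 + 12.232/60 = 0.203867
  E → positive
Point 4:
  Lat: degrees = first 2 digits = 25, minutes = 28.6178; 25 + 28.6178/60 = 25.476963
  N ⇒ keep positive
  Longitude: degrees = first 3 digits = 17, minutes = 34.286; 17 + 34.286/60 = 17.571433
  E ⇒ keep positive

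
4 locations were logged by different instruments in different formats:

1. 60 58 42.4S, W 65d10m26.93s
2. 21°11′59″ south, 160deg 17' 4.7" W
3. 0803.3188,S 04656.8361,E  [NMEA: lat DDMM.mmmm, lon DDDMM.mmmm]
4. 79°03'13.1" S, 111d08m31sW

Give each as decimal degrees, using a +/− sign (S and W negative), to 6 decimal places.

1. -60.978444, -65.174147
2. -21.199722, -160.284639
3. -8.055313, 46.947268
4. -79.053639, -111.141944

Point 1:
  φ: 60° + 58/60 + 42.4/3600 = 60 + 0.966667 + 0.011778 = 60.9784444
  S → negative
  Lon: 10′ + 26.93″ = 10.44883′; 65 + 10.44883/60 = 65.1741472
  W ⇒ negate
Point 2:
  Lat: 21° + 11/60 + 59/3600 = 21 + 0.183333 + 0.016389 = 21.1997222
  S ⇒ negate
  Longitude: 160° + 17/60 + 4.7/3600 = 160 + 0.283333 + 0.001306 = 160.2846389
  W → negative
Point 3:
  Latitude: split at 2 digits → 08° and 3.3188′; 8 + 3.3188/60 = 8.0553133
  S ⇒ negate
  Lon: split at 3 digits → 046° and 56.8361′; 46 + 56.8361/60 = 46.9472683
  E → positive
Point 4:
  φ: 79° + 3/60 + 13.1/3600 = 79 + 0.050000 + 0.003639 = 79.0536389
  S → negative
  λ: 8′ + 31″ = 8.51667′; 111 + 8.51667/60 = 111.1419444
  hemisphere W, so the sign is −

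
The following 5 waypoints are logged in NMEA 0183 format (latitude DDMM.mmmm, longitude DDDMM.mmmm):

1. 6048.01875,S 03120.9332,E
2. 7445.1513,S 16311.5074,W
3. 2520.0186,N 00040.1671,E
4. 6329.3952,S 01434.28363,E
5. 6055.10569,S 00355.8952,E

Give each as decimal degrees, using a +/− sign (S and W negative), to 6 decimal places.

Point 1:
  Lat: degrees = first 2 digits = 60, minutes = 48.01875; 60 + 48.01875/60 = 60.8003125
  S → negative
  Lon: degrees = first 3 digits = 31, minutes = 20.9332; 31 + 20.9332/60 = 31.3488867
  E ⇒ keep positive
Point 2:
  Lat: degrees = first 2 digits = 74, minutes = 45.1513; 74 + 45.1513/60 = 74.7525217
  S → negative
  Longitude: degrees = first 3 digits = 163, minutes = 11.5074; 163 + 11.5074/60 = 163.1917900
  W ⇒ negate
Point 3:
  Latitude: degrees = first 2 digits = 25, minutes = 20.0186; 25 + 20.0186/60 = 25.3336433
  N ⇒ keep positive
  Lon: degrees = first 3 digits = 0, minutes = 40.1671; 0 + 40.1671/60 = 0.6694517
  E ⇒ keep positive
Point 4:
  Lat: split at 2 digits → 63° and 29.3952′; 63 + 29.3952/60 = 63.4899200
  hemisphere S, so the sign is −
  Lon: split at 3 digits → 014° and 34.28363′; 14 + 34.28363/60 = 14.5713938
  E ⇒ keep positive
Point 5:
  Lat: degrees = first 2 digits = 60, minutes = 55.10569; 60 + 55.10569/60 = 60.9184282
  S ⇒ negate
  Longitude: split at 3 digits → 003° and 55.8952′; 3 + 55.8952/60 = 3.9315867
  E → positive

1. -60.800313, 31.348887
2. -74.752522, -163.191790
3. 25.333643, 0.669452
4. -63.489920, 14.571394
5. -60.918428, 3.931587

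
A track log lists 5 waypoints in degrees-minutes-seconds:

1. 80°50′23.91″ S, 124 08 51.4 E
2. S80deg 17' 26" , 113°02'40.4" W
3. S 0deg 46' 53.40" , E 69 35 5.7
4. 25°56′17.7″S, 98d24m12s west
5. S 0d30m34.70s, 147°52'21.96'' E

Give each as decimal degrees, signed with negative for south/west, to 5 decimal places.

1. -80.83998, 124.14761
2. -80.29056, -113.04456
3. -0.78150, 69.58492
4. -25.93825, -98.40333
5. -0.50964, 147.87277

Point 1:
  Lat: 80° + 50/60 + 23.91/3600 = 80 + 0.833333 + 0.006642 = 80.839975
  S → negative
  Lon: 124° + 8/60 + 51.4/3600 = 124 + 0.133333 + 0.014278 = 124.147611
  E → positive
Point 2:
  Latitude: 80° + 17/60 + 26/3600 = 80 + 0.283333 + 0.007222 = 80.290556
  S → negative
  λ: 113° + 2/60 + 40.4/3600 = 113 + 0.033333 + 0.011222 = 113.044556
  W ⇒ negate
Point 3:
  Lat: 0 + 46/60 + 53.4/3600 = 0.781500
  S ⇒ negate
  Lon: 69 + 35/60 + 5.7/3600 = 69.584917
  E ⇒ keep positive
Point 4:
  φ: 56′ + 17.7″ = 56.29500′; 25 + 56.29500/60 = 25.938250
  hemisphere S, so the sign is −
  Lon: 98 + 24/60 + 12/3600 = 98.403333
  W → negative
Point 5:
  φ: 0° + 30/60 + 34.7/3600 = 0 + 0.500000 + 0.009639 = 0.509639
  hemisphere S, so the sign is −
  λ: 147 + 52/60 + 21.96/3600 = 147.872767
  E ⇒ keep positive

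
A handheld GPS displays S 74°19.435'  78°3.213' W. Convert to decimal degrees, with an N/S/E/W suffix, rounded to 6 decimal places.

74.323917° S, 78.053550° W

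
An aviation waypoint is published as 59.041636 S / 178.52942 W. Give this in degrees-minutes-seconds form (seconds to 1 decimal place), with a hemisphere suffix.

59°02′29.9″ S, 178°31′45.9″ W

Latitude: 0.041636° → 2.49816′; 0.49816 × 60 = 29.890″
λ: whole degrees 178; 31.76520′ → 31′ and 45.912″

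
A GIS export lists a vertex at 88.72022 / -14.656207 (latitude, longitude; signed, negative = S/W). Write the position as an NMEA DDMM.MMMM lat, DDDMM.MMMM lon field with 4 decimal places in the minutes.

φ: minutes = (88.720220 − 88) × 60 = 43.213200
Longitude is negative → W; |value| = 14.656207
Lon: 14° + 0.656207 × 60 = 14° 39.372420′

8843.2132,N / 01439.3724,W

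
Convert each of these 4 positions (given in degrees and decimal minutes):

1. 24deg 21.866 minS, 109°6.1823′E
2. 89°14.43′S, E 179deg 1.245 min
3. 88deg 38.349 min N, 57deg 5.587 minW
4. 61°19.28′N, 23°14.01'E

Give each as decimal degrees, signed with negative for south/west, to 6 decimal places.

1. -24.364433, 109.103038
2. -89.240500, 179.020750
3. 88.639150, -57.093117
4. 61.321333, 23.233500

Point 1:
  Lat: 21.866′ = 0.364433°; total 24.3644333
  hemisphere S, so the sign is −
  λ: 6.1823′ = 0.103038°; total 109.1030383
  E → positive
Point 2:
  Latitude: 14.43′ = 0.240500°; total 89.2405000
  hemisphere S, so the sign is −
  Longitude: 1.245′ = 0.020750°; total 179.0207500
  E ⇒ keep positive
Point 3:
  Latitude: 38.349′ = 0.639150°; total 88.6391500
  N ⇒ keep positive
  Lon: 57 + 5.587/60 = 57.0931167
  W → negative
Point 4:
  Lat: 19.28′ = 0.321333°; total 61.3213333
  N ⇒ keep positive
  Longitude: 14.01′ = 0.233500°; total 23.2335000
  E → positive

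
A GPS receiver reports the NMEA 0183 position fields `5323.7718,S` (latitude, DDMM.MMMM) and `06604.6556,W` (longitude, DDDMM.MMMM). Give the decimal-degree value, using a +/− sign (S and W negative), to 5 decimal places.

Latitude: degrees = first 2 digits = 53, minutes = 23.7718; 53 + 23.7718/60 = 53.396197
hemisphere S, so the sign is −
Longitude: degrees = first 3 digits = 66, minutes = 4.6556; 66 + 4.6556/60 = 66.077593
W ⇒ negate

-53.39620, -66.07759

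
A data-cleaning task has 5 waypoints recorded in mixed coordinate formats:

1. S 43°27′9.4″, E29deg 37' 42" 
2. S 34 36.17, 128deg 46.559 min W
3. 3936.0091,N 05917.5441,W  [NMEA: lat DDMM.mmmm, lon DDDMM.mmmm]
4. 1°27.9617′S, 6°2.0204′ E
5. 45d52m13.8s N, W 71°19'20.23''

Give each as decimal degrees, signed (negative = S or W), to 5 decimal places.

1. -43.45261, 29.62833
2. -34.60283, -128.77598
3. 39.60015, -59.29240
4. -1.46603, 6.03367
5. 45.87050, -71.32229

Point 1:
  Latitude: 43° + 27/60 + 9.4/3600 = 43 + 0.450000 + 0.002611 = 43.452611
  hemisphere S, so the sign is −
  λ: 37′ + 42″ = 37.70000′; 29 + 37.70000/60 = 29.628333
  E ⇒ keep positive
Point 2:
  Lat: 34 + 36.17/60 = 34.602833
  S ⇒ negate
  Lon: 46.559′ = 0.775983°; total 128.775983
  W ⇒ negate
Point 3:
  φ: degrees = first 2 digits = 39, minutes = 36.0091; 39 + 36.0091/60 = 39.600152
  N → positive
  Longitude: degrees = first 3 digits = 59, minutes = 17.5441; 59 + 17.5441/60 = 59.292402
  W → negative
Point 4:
  Lat: 27.9617′ = 0.466028°; total 1.466028
  S → negative
  Longitude: 6 + 2.0204/60 = 6.033673
  E ⇒ keep positive
Point 5:
  Lat: 52′ + 13.8″ = 52.23000′; 45 + 52.23000/60 = 45.870500
  N → positive
  Longitude: 71° + 19/60 + 20.23/3600 = 71 + 0.316667 + 0.005619 = 71.322286
  W → negative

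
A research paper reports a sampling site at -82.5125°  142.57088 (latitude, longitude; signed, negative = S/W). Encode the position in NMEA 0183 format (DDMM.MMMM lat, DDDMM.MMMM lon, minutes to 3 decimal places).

8230.750,S / 14234.253,E

Latitude is negative → S; |value| = 82.512500
Latitude: fractional part 0.512500 → 30.75000 minutes
λ: minutes = (142.570880 − 142) × 60 = 34.25280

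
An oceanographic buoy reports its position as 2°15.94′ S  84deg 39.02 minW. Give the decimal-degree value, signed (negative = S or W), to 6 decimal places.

-2.265667, -84.650333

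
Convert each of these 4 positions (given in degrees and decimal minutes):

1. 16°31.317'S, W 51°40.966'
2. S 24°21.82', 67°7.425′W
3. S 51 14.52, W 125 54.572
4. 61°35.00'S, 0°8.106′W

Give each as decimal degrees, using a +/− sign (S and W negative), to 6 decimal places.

Point 1:
  φ: 16 + 31.317/60 = 16.5219500
  hemisphere S, so the sign is −
  λ: 40.966′ = 0.682767°; total 51.6827667
  W → negative
Point 2:
  Lat: 24 + 21.82/60 = 24.3636667
  S → negative
  Longitude: 67 + 7.425/60 = 67.1237500
  W → negative
Point 3:
  Latitude: 51 + 14.52/60 = 51.2420000
  S → negative
  Lon: 54.572′ = 0.909533°; total 125.9095333
  W → negative
Point 4:
  φ: 35′ = 0.583333°; total 61.5833333
  hemisphere S, so the sign is −
  λ: 8.106′ = 0.135100°; total 0.1351000
  hemisphere W, so the sign is −

1. -16.521950, -51.682767
2. -24.363667, -67.123750
3. -51.242000, -125.909533
4. -61.583333, -0.135100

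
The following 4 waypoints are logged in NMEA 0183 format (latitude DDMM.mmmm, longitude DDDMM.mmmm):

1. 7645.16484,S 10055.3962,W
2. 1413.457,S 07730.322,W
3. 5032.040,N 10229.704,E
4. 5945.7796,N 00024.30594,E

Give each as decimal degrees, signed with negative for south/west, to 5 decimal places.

1. -76.75275, -100.92327
2. -14.22428, -77.50537
3. 50.53400, 102.49507
4. 59.76299, 0.40510

Point 1:
  Lat: split at 2 digits → 76° and 45.16484′; 76 + 45.16484/60 = 76.752747
  S → negative
  Lon: degrees = first 3 digits = 100, minutes = 55.3962; 100 + 55.3962/60 = 100.923270
  W ⇒ negate
Point 2:
  Latitude: split at 2 digits → 14° and 13.457′; 14 + 13.457/60 = 14.224283
  S ⇒ negate
  Longitude: degrees = first 3 digits = 77, minutes = 30.322; 77 + 30.322/60 = 77.505367
  W ⇒ negate
Point 3:
  Lat: split at 2 digits → 50° and 32.04′; 50 + 32.04/60 = 50.534000
  N → positive
  λ: split at 3 digits → 102° and 29.704′; 102 + 29.704/60 = 102.495067
  E → positive
Point 4:
  φ: degrees = first 2 digits = 59, minutes = 45.7796; 59 + 45.7796/60 = 59.762993
  N ⇒ keep positive
  Longitude: degrees = first 3 digits = 0, minutes = 24.30594; 0 + 24.30594/60 = 0.405099
  E ⇒ keep positive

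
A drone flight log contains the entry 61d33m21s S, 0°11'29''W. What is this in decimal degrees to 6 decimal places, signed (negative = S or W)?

φ: 61 + 33/60 + 21/3600 = 61.5558333
hemisphere S, so the sign is −
Lon: 0 + 11/60 + 29/3600 = 0.1913889
hemisphere W, so the sign is −

-61.555833, -0.191389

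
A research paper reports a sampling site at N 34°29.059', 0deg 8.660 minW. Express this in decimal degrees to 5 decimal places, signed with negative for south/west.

34.48432, -0.14433

φ: 34 + 29.059/60 = 34.484317
N ⇒ keep positive
λ: 8.66′ = 0.144333°; total 0.144333
W → negative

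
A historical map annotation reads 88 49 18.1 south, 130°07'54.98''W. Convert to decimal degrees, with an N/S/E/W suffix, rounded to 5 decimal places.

Latitude: 88° + 49/60 + 18.1/3600 = 88 + 0.816667 + 0.005028 = 88.821694
Lon: 7′ + 54.98″ = 7.91633′; 130 + 7.91633/60 = 130.131939

88.82169° S, 130.13194° W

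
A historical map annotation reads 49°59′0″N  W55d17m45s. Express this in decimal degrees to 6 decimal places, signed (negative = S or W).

49.983333, -55.295833

Latitude: 59′ + 0″ = 59.00000′; 49 + 59.00000/60 = 49.9833333
N ⇒ keep positive
Longitude: 55° + 17/60 + 45/3600 = 55 + 0.283333 + 0.012500 = 55.2958333
hemisphere W, so the sign is −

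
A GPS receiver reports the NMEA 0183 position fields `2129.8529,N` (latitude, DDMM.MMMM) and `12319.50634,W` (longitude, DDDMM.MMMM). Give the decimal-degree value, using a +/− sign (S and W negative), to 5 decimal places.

φ: degrees = first 2 digits = 21, minutes = 29.8529; 21 + 29.8529/60 = 21.497548
N → positive
λ: split at 3 digits → 123° and 19.50634′; 123 + 19.50634/60 = 123.325106
W ⇒ negate

21.49755, -123.32511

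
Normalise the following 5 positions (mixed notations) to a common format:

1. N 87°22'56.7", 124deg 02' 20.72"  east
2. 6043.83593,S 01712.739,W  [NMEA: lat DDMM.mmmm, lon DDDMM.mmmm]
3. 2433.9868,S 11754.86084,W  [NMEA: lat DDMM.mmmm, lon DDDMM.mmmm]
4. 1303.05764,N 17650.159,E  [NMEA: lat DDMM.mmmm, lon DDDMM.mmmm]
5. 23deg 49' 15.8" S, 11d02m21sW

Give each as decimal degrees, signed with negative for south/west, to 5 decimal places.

Point 1:
  Latitude: 87 + 22/60 + 56.7/3600 = 87.382417
  N → positive
  λ: 2′ + 20.72″ = 2.34533′; 124 + 2.34533/60 = 124.039089
  E ⇒ keep positive
Point 2:
  Latitude: degrees = first 2 digits = 60, minutes = 43.83593; 60 + 43.83593/60 = 60.730599
  S → negative
  λ: degrees = first 3 digits = 17, minutes = 12.739; 17 + 12.739/60 = 17.212317
  W ⇒ negate
Point 3:
  Latitude: split at 2 digits → 24° and 33.9868′; 24 + 33.9868/60 = 24.566447
  hemisphere S, so the sign is −
  λ: degrees = first 3 digits = 117, minutes = 54.86084; 117 + 54.86084/60 = 117.914347
  W ⇒ negate
Point 4:
  Latitude: degrees = first 2 digits = 13, minutes = 3.05764; 13 + 3.05764/60 = 13.050961
  N → positive
  Lon: degrees = first 3 digits = 176, minutes = 50.159; 176 + 50.159/60 = 176.835983
  E → positive
Point 5:
  Lat: 49′ + 15.8″ = 49.26333′; 23 + 49.26333/60 = 23.821056
  S ⇒ negate
  Lon: 2′ + 21″ = 2.35000′; 11 + 2.35000/60 = 11.039167
  hemisphere W, so the sign is −

1. 87.38242, 124.03909
2. -60.73060, -17.21232
3. -24.56645, -117.91435
4. 13.05096, 176.83598
5. -23.82106, -11.03917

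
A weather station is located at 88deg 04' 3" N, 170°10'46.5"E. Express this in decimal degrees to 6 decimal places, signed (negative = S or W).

88.067500, 170.179583

φ: 88 + 4/60 + 3/3600 = 88.0675000
N ⇒ keep positive
Lon: 170° + 10/60 + 46.5/3600 = 170 + 0.166667 + 0.012917 = 170.1795833
E → positive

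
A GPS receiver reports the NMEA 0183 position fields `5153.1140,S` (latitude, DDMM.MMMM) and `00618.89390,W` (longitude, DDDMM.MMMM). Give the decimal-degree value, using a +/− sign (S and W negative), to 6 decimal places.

-51.885233, -6.314898

Lat: degrees = first 2 digits = 51, minutes = 53.114; 51 + 53.114/60 = 51.8852333
S ⇒ negate
λ: degrees = first 3 digits = 6, minutes = 18.8939; 6 + 18.8939/60 = 6.3148983
W ⇒ negate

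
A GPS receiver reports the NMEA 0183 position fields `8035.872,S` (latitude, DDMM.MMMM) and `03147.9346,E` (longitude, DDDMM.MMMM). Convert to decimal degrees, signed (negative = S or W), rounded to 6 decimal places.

-80.597867, 31.798910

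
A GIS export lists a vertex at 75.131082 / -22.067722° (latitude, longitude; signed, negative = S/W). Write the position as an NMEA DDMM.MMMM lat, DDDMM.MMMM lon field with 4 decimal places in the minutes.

Latitude: fractional part 0.131082 → 7.864920 minutes
Longitude is negative → W; |value| = 22.067722
Lon: fractional part 0.067722 → 4.063320 minutes

7507.8649,N / 02204.0633,W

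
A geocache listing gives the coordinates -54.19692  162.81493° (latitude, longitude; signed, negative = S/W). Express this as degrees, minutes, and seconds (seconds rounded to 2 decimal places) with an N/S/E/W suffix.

Latitude is negative → S; |value| = 54.196920
Lat: whole degrees 54; 11.81520′ → 11′ and 48.9120″
λ: 0.814930 × 60 = 48.89580′ → 48′, remainder × 60 = 53.7480″

54°11′48.91″ S, 162°48′53.75″ E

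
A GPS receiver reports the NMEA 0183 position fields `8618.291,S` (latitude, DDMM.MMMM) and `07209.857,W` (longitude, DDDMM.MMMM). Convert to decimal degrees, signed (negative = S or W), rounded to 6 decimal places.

Latitude: split at 2 digits → 86° and 18.291′; 86 + 18.291/60 = 86.3048500
hemisphere S, so the sign is −
Lon: split at 3 digits → 072° and 9.857′; 72 + 9.857/60 = 72.1642833
W ⇒ negate

-86.304850, -72.164283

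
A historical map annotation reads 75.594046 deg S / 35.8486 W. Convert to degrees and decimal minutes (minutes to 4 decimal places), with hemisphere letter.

φ: fractional part 0.594046 → 35.642760 minutes
λ: minutes = (35.848600 − 35) × 60 = 50.916000

75° 35.6428′ S, 35° 50.9160′ W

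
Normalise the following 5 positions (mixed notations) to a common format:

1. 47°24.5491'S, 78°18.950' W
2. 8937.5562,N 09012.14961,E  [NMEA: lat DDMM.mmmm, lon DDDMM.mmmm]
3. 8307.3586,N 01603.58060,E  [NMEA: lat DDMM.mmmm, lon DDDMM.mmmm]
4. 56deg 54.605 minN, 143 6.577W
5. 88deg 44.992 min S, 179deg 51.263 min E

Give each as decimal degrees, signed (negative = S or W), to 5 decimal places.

1. -47.40915, -78.31583
2. 89.62594, 90.20249
3. 83.12264, 16.05968
4. 56.91008, -143.10962
5. -88.74987, 179.85438

Point 1:
  Lat: 24.5491′ = 0.409152°; total 47.409152
  S → negative
  Longitude: 18.95′ = 0.315833°; total 78.315833
  hemisphere W, so the sign is −
Point 2:
  φ: degrees = first 2 digits = 89, minutes = 37.5562; 89 + 37.5562/60 = 89.625937
  N ⇒ keep positive
  λ: degrees = first 3 digits = 90, minutes = 12.14961; 90 + 12.14961/60 = 90.202494
  E → positive
Point 3:
  Lat: degrees = first 2 digits = 83, minutes = 7.3586; 83 + 7.3586/60 = 83.122643
  N → positive
  Lon: degrees = first 3 digits = 16, minutes = 3.5806; 16 + 3.5806/60 = 16.059677
  E ⇒ keep positive
Point 4:
  Lat: 54.605′ = 0.910083°; total 56.910083
  N → positive
  λ: 143 + 6.577/60 = 143.109617
  hemisphere W, so the sign is −
Point 5:
  φ: 44.992′ = 0.749867°; total 88.749867
  hemisphere S, so the sign is −
  λ: 179 + 51.263/60 = 179.854383
  E → positive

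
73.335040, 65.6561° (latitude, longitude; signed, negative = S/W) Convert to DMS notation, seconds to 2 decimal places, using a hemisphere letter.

Latitude: 0.335040 × 60 = 20.10240′ → 20′, remainder × 60 = 6.1440″
λ: 0.656100° → 39.36600′; 0.36600 × 60 = 21.9600″

73°20′6.14″ N, 65°39′21.96″ E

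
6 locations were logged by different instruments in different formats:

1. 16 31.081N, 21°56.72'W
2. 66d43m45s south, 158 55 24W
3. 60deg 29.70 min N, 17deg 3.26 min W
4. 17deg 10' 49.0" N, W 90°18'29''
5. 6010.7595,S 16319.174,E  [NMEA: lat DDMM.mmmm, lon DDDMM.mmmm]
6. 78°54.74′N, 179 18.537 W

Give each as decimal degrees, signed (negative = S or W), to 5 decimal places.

Point 1:
  Lat: 16 + 31.081/60 = 16.518017
  N ⇒ keep positive
  Lon: 56.72′ = 0.945333°; total 21.945333
  W ⇒ negate
Point 2:
  φ: 66 + 43/60 + 45/3600 = 66.729167
  S ⇒ negate
  Longitude: 55′ + 24″ = 55.40000′; 158 + 55.40000/60 = 158.923333
  W → negative
Point 3:
  Lat: 29.7′ = 0.495000°; total 60.495000
  N ⇒ keep positive
  Longitude: 17 + 3.26/60 = 17.054333
  hemisphere W, so the sign is −
Point 4:
  Lat: 17° + 10/60 + 49/3600 = 17 + 0.166667 + 0.013611 = 17.180278
  N ⇒ keep positive
  Lon: 90° + 18/60 + 29/3600 = 90 + 0.300000 + 0.008056 = 90.308056
  W ⇒ negate
Point 5:
  Lat: degrees = first 2 digits = 60, minutes = 10.7595; 60 + 10.7595/60 = 60.179325
  S → negative
  Longitude: degrees = first 3 digits = 163, minutes = 19.174; 163 + 19.174/60 = 163.319567
  E ⇒ keep positive
Point 6:
  φ: 54.74′ = 0.912333°; total 78.912333
  N ⇒ keep positive
  λ: 18.537′ = 0.308950°; total 179.308950
  hemisphere W, so the sign is −

1. 16.51802, -21.94533
2. -66.72917, -158.92333
3. 60.49500, -17.05433
4. 17.18028, -90.30806
5. -60.17933, 163.31957
6. 78.91233, -179.30895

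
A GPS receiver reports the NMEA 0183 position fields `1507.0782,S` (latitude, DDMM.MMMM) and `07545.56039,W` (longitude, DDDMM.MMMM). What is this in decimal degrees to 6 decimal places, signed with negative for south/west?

φ: degrees = first 2 digits = 15, minutes = 7.0782; 15 + 7.0782/60 = 15.1179700
hemisphere S, so the sign is −
λ: split at 3 digits → 075° and 45.56039′; 75 + 45.56039/60 = 75.7593398
W ⇒ negate

-15.117970, -75.759340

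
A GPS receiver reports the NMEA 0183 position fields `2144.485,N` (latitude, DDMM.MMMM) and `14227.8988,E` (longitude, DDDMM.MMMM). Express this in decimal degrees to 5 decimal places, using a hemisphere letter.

21.74142° N, 142.46498° E

φ: split at 2 digits → 21° and 44.485′; 21 + 44.485/60 = 21.741417
λ: degrees = first 3 digits = 142, minutes = 27.8988; 142 + 27.8988/60 = 142.464980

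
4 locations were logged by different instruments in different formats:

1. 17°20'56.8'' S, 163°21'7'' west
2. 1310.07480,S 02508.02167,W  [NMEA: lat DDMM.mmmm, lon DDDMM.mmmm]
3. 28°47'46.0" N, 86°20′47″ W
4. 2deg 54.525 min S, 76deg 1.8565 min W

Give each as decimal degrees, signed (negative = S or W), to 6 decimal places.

1. -17.349111, -163.351944
2. -13.167913, -25.133695
3. 28.796111, -86.346389
4. -2.908750, -76.030942

Point 1:
  Latitude: 17 + 20/60 + 56.8/3600 = 17.3491111
  hemisphere S, so the sign is −
  λ: 163 + 21/60 + 7/3600 = 163.3519444
  W ⇒ negate
Point 2:
  Lat: split at 2 digits → 13° and 10.0748′; 13 + 10.0748/60 = 13.1679133
  S ⇒ negate
  Lon: degrees = first 3 digits = 25, minutes = 8.02167; 25 + 8.02167/60 = 25.1336945
  W → negative
Point 3:
  φ: 47′ + 46″ = 47.76667′; 28 + 47.76667/60 = 28.7961111
  N ⇒ keep positive
  λ: 20′ + 47″ = 20.78333′; 86 + 20.78333/60 = 86.3463889
  W → negative
Point 4:
  φ: 2 + 54.525/60 = 2.9087500
  S ⇒ negate
  Lon: 76 + 1.8565/60 = 76.0309417
  W → negative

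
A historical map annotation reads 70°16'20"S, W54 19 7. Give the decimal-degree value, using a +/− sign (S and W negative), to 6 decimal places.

-70.272222, -54.318611

Lat: 70° + 16/60 + 20/3600 = 70 + 0.266667 + 0.005556 = 70.2722222
S → negative
λ: 19′ + 7″ = 19.11667′; 54 + 19.11667/60 = 54.3186111
W ⇒ negate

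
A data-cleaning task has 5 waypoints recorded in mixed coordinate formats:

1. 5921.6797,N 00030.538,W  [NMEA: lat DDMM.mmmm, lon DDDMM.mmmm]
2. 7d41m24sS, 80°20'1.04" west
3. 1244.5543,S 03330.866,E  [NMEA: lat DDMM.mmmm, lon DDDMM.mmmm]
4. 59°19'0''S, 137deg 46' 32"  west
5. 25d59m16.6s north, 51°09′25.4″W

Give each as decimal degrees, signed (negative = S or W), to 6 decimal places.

1. 59.361328, -0.508967
2. -7.690000, -80.333622
3. -12.742572, 33.514433
4. -59.316667, -137.775556
5. 25.987944, -51.157056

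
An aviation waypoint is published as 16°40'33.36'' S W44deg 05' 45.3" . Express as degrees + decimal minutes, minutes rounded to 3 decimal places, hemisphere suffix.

16° 40.556′ S, 44° 5.755′ W

φ: 40 + 33.36/60 = 40.55600′
Longitude: 5 + 45.3/60 = 5.75500′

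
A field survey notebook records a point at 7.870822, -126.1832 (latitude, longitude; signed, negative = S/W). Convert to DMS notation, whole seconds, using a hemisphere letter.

7°52′15″ N, 126°11′0″ W

φ: 0.870822° → 52.24932′; 0.24932 × 60 = 14.96″
Longitude is negative → W; |value| = 126.183200
Lon: 0.183200 × 60 = 10.99200′ → 10′, remainder × 60 = 59.52″
rounding gives 60″ → carry → 126°11′0″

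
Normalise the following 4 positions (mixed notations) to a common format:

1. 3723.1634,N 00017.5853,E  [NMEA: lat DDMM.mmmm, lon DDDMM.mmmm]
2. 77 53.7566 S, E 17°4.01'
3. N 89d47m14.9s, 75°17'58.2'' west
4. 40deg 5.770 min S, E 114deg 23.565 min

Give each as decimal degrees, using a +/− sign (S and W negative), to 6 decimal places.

1. 37.386057, 0.293088
2. -77.895943, 17.066833
3. 89.787472, -75.299500
4. -40.096167, 114.392750

Point 1:
  Lat: split at 2 digits → 37° and 23.1634′; 37 + 23.1634/60 = 37.3860567
  N ⇒ keep positive
  Lon: degrees = first 3 digits = 0, minutes = 17.5853; 0 + 17.5853/60 = 0.2930883
  E ⇒ keep positive
Point 2:
  Latitude: 77 + 53.7566/60 = 77.8959433
  S → negative
  λ: 17 + 4.01/60 = 17.0668333
  E → positive
Point 3:
  Lat: 47′ + 14.9″ = 47.24833′; 89 + 47.24833/60 = 89.7874722
  N ⇒ keep positive
  Lon: 75° + 17/60 + 58.2/3600 = 75 + 0.283333 + 0.016167 = 75.2995000
  W ⇒ negate
Point 4:
  Lat: 5.77′ = 0.096167°; total 40.0961667
  S ⇒ negate
  Longitude: 114 + 23.565/60 = 114.3927500
  E → positive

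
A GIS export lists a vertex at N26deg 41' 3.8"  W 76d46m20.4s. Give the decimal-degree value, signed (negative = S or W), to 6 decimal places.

26.684389, -76.772333

Lat: 41′ + 3.8″ = 41.06333′; 26 + 41.06333/60 = 26.6843889
N → positive
Longitude: 46′ + 20.4″ = 46.34000′; 76 + 46.34000/60 = 76.7723333
W → negative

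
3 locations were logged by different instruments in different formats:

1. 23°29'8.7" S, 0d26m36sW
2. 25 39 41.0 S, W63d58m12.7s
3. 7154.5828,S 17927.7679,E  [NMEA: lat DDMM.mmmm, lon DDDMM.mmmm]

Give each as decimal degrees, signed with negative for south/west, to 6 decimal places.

1. -23.485750, -0.443333
2. -25.661389, -63.970194
3. -71.909713, 179.462798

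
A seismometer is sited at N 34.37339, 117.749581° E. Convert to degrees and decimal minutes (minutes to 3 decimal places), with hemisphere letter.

34° 22.403′ N, 117° 44.975′ E

Latitude: fractional part 0.373390 → 22.40340 minutes
λ: minutes = (117.749581 − 117) × 60 = 44.97486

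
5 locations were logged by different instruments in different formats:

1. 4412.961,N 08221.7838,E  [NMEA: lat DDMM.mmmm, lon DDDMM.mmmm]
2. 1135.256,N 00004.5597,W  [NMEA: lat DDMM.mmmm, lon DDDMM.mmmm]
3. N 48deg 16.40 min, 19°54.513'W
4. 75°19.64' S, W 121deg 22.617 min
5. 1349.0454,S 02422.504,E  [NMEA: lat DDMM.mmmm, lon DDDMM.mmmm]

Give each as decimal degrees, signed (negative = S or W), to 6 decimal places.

Point 1:
  Latitude: degrees = first 2 digits = 44, minutes = 12.961; 44 + 12.961/60 = 44.2160167
  N ⇒ keep positive
  Lon: split at 3 digits → 082° and 21.7838′; 82 + 21.7838/60 = 82.3630633
  E ⇒ keep positive
Point 2:
  Latitude: degrees = first 2 digits = 11, minutes = 35.256; 11 + 35.256/60 = 11.5876000
  N → positive
  λ: degrees = first 3 digits = 0, minutes = 4.5597; 0 + 4.5597/60 = 0.0759950
  W ⇒ negate
Point 3:
  Lat: 48 + 16.4/60 = 48.2733333
  N → positive
  λ: 19 + 54.513/60 = 19.9085500
  W ⇒ negate
Point 4:
  φ: 75 + 19.64/60 = 75.3273333
  S ⇒ negate
  Lon: 121 + 22.617/60 = 121.3769500
  W → negative
Point 5:
  Latitude: split at 2 digits → 13° and 49.0454′; 13 + 49.0454/60 = 13.8174233
  S ⇒ negate
  Longitude: degrees = first 3 digits = 24, minutes = 22.504; 24 + 22.504/60 = 24.3750667
  E ⇒ keep positive

1. 44.216017, 82.363063
2. 11.587600, -0.075995
3. 48.273333, -19.908550
4. -75.327333, -121.376950
5. -13.817423, 24.375067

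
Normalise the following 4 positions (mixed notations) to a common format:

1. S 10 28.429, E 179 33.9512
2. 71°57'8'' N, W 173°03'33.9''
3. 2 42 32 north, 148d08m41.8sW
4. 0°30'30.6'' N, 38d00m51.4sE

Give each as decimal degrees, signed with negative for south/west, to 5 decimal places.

Point 1:
  Lat: 10 + 28.429/60 = 10.473817
  hemisphere S, so the sign is −
  Lon: 33.9512′ = 0.565853°; total 179.565853
  E ⇒ keep positive
Point 2:
  φ: 71 + 57/60 + 8/3600 = 71.952222
  N ⇒ keep positive
  λ: 173 + 3/60 + 33.9/3600 = 173.059417
  W → negative
Point 3:
  Lat: 42′ + 32″ = 42.53333′; 2 + 42.53333/60 = 2.708889
  N → positive
  Longitude: 148 + 8/60 + 41.8/3600 = 148.144944
  W ⇒ negate
Point 4:
  Latitude: 0° + 30/60 + 30.6/3600 = 0 + 0.500000 + 0.008500 = 0.508500
  N → positive
  Longitude: 38 + 0/60 + 51.4/3600 = 38.014278
  E ⇒ keep positive

1. -10.47382, 179.56585
2. 71.95222, -173.05942
3. 2.70889, -148.14494
4. 0.50850, 38.01428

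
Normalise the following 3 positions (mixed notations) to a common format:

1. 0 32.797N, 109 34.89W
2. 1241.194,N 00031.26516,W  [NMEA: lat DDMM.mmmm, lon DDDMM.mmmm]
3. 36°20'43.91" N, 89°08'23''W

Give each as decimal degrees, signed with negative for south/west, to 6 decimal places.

Point 1:
  Lat: 32.797′ = 0.546617°; total 0.5466167
  N → positive
  λ: 109 + 34.89/60 = 109.5815000
  hemisphere W, so the sign is −
Point 2:
  Latitude: split at 2 digits → 12° and 41.194′; 12 + 41.194/60 = 12.6865667
  N ⇒ keep positive
  Lon: split at 3 digits → 000° and 31.26516′; 0 + 31.26516/60 = 0.5210860
  W → negative
Point 3:
  φ: 20′ + 43.91″ = 20.73183′; 36 + 20.73183/60 = 36.3455306
  N ⇒ keep positive
  λ: 8′ + 23″ = 8.38333′; 89 + 8.38333/60 = 89.1397222
  W ⇒ negate

1. 0.546617, -109.581500
2. 12.686567, -0.521086
3. 36.345531, -89.139722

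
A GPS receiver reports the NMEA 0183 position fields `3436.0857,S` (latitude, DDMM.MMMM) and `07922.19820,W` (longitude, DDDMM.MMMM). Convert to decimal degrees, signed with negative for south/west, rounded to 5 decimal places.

-34.60143, -79.36997

Latitude: split at 2 digits → 34° and 36.0857′; 34 + 36.0857/60 = 34.601428
S → negative
Lon: degrees = first 3 digits = 79, minutes = 22.1982; 79 + 22.1982/60 = 79.369970
hemisphere W, so the sign is −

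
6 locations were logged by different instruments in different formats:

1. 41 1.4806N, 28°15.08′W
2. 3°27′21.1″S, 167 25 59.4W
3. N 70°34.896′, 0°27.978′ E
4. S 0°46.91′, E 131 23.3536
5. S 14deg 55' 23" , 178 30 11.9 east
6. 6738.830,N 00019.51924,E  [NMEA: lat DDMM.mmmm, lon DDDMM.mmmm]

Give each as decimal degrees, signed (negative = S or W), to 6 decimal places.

Point 1:
  Latitude: 41 + 1.4806/60 = 41.0246767
  N ⇒ keep positive
  λ: 28 + 15.08/60 = 28.2513333
  W → negative
Point 2:
  Lat: 27′ + 21.1″ = 27.35167′; 3 + 27.35167/60 = 3.4558611
  S ⇒ negate
  Longitude: 167° + 25/60 + 59.4/3600 = 167 + 0.416667 + 0.016500 = 167.4331667
  W → negative
Point 3:
  φ: 70 + 34.896/60 = 70.5816000
  N → positive
  λ: 0 + 27.978/60 = 0.4663000
  E → positive
Point 4:
  Latitude: 0 + 46.91/60 = 0.7818333
  S → negative
  λ: 23.3536′ = 0.389227°; total 131.3892267
  E → positive
Point 5:
  φ: 55′ + 23″ = 55.38333′; 14 + 55.38333/60 = 14.9230556
  S ⇒ negate
  λ: 30′ + 11.9″ = 30.19833′; 178 + 30.19833/60 = 178.5033056
  E ⇒ keep positive
Point 6:
  φ: split at 2 digits → 67° and 38.83′; 67 + 38.83/60 = 67.6471667
  N ⇒ keep positive
  Lon: split at 3 digits → 000° and 19.51924′; 0 + 19.51924/60 = 0.3253207
  E → positive

1. 41.024677, -28.251333
2. -3.455861, -167.433167
3. 70.581600, 0.466300
4. -0.781833, 131.389227
5. -14.923056, 178.503306
6. 67.647167, 0.325321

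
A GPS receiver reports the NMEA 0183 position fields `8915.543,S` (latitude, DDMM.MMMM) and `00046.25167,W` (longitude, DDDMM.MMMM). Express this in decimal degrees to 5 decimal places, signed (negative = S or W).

-89.25905, -0.77086

Lat: split at 2 digits → 89° and 15.543′; 89 + 15.543/60 = 89.259050
S ⇒ negate
Longitude: degrees = first 3 digits = 0, minutes = 46.25167; 0 + 46.25167/60 = 0.770861
W ⇒ negate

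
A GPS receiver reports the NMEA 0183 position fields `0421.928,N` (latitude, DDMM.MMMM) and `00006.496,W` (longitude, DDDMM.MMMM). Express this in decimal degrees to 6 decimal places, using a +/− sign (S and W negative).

4.365467, -0.108267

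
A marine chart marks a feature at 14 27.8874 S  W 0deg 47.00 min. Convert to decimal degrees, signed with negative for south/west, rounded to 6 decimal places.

-14.464790, -0.783333

Lat: 27.8874′ = 0.464790°; total 14.4647900
S ⇒ negate
λ: 47′ = 0.783333°; total 0.7833333
W ⇒ negate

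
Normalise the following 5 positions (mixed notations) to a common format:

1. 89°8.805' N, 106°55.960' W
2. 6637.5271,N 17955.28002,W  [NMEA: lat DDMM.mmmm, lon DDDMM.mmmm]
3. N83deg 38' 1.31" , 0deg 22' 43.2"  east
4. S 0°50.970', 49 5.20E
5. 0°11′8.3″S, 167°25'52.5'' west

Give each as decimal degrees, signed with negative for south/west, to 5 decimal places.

Point 1:
  φ: 89 + 8.805/60 = 89.146750
  N → positive
  Lon: 106 + 55.96/60 = 106.932667
  W → negative
Point 2:
  Latitude: degrees = first 2 digits = 66, minutes = 37.5271; 66 + 37.5271/60 = 66.625452
  N ⇒ keep positive
  Lon: split at 3 digits → 179° and 55.28002′; 179 + 55.28002/60 = 179.921334
  W → negative
Point 3:
  Latitude: 83° + 38/60 + 1.31/3600 = 83 + 0.633333 + 0.000364 = 83.633697
  N ⇒ keep positive
  Lon: 22′ + 43.2″ = 22.72000′; 0 + 22.72000/60 = 0.378667
  E ⇒ keep positive
Point 4:
  Lat: 0 + 50.97/60 = 0.849500
  hemisphere S, so the sign is −
  λ: 49 + 5.2/60 = 49.086667
  E ⇒ keep positive
Point 5:
  Lat: 11′ + 8.3″ = 11.13833′; 0 + 11.13833/60 = 0.185639
  hemisphere S, so the sign is −
  Lon: 167° + 25/60 + 52.5/3600 = 167 + 0.416667 + 0.014583 = 167.431250
  W ⇒ negate

1. 89.14675, -106.93267
2. 66.62545, -179.92133
3. 83.63370, 0.37867
4. -0.84950, 49.08667
5. -0.18564, -167.43125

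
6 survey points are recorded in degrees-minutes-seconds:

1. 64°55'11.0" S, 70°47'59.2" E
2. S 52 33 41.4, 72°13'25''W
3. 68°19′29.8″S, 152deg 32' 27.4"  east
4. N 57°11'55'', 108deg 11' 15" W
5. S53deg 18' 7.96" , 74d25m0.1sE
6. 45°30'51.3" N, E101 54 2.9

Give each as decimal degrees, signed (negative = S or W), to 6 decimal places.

Point 1:
  φ: 64° + 55/60 + 11/3600 = 64 + 0.916667 + 0.003056 = 64.9197222
  hemisphere S, so the sign is −
  λ: 47′ + 59.2″ = 47.98667′; 70 + 47.98667/60 = 70.7997778
  E ⇒ keep positive
Point 2:
  Lat: 52° + 33/60 + 41.4/3600 = 52 + 0.550000 + 0.011500 = 52.5615000
  S → negative
  Lon: 72 + 13/60 + 25/3600 = 72.2236111
  W ⇒ negate
Point 3:
  Lat: 68° + 19/60 + 29.8/3600 = 68 + 0.316667 + 0.008278 = 68.3249444
  hemisphere S, so the sign is −
  Lon: 152° + 32/60 + 27.4/3600 = 152 + 0.533333 + 0.007611 = 152.5409444
  E → positive
Point 4:
  Latitude: 57 + 11/60 + 55/3600 = 57.1986111
  N → positive
  λ: 108 + 11/60 + 15/3600 = 108.1875000
  W → negative
Point 5:
  Latitude: 53° + 18/60 + 7.96/3600 = 53 + 0.300000 + 0.002211 = 53.3022111
  S → negative
  Lon: 25′ + 0.1″ = 25.00167′; 74 + 25.00167/60 = 74.4166944
  E ⇒ keep positive
Point 6:
  φ: 30′ + 51.3″ = 30.85500′; 45 + 30.85500/60 = 45.5142500
  N ⇒ keep positive
  Longitude: 54′ + 2.9″ = 54.04833′; 101 + 54.04833/60 = 101.9008056
  E → positive

1. -64.919722, 70.799778
2. -52.561500, -72.223611
3. -68.324944, 152.540944
4. 57.198611, -108.187500
5. -53.302211, 74.416694
6. 45.514250, 101.900806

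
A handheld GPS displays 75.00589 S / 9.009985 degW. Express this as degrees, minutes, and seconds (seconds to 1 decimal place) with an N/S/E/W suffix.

Latitude: 0.005890 × 60 = 0.35340′ → 0′, remainder × 60 = 21.204″
λ: 0.009985 × 60 = 0.59910′ → 0′, remainder × 60 = 35.946″

75°00′21.2″ S, 9°00′35.9″ W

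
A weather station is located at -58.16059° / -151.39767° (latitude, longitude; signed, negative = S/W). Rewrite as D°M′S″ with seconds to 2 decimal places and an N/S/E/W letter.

58°09′38.12″ S, 151°23′51.61″ W

Latitude is negative → S; |value| = 58.160590
Lat: 0.160590° → 9.63540′; 0.63540 × 60 = 38.1240″
Longitude is negative → W; |value| = 151.397670
Lon: whole degrees 151; 23.86020′ → 23′ and 51.6120″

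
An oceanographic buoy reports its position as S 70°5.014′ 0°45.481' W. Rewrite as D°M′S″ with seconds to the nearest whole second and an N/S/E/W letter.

70°05′1″ S, 0°45′29″ W

Latitude: 5.01400′ → 5′ and 0.01400 × 60 = 0.84″
λ: fractional minutes 0.48100 × 60 = 28.86″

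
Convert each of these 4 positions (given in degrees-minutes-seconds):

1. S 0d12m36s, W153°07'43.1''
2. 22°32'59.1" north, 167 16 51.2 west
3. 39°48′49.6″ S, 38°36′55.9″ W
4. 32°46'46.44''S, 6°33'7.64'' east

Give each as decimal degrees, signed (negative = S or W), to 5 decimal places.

1. -0.21000, -153.12864
2. 22.54975, -167.28089
3. -39.81378, -38.61553
4. -32.77957, 6.55212

Point 1:
  Latitude: 0° + 12/60 + 36/3600 = 0 + 0.200000 + 0.010000 = 0.210000
  S → negative
  Longitude: 7′ + 43.1″ = 7.71833′; 153 + 7.71833/60 = 153.128639
  W ⇒ negate
Point 2:
  Lat: 22 + 32/60 + 59.1/3600 = 22.549750
  N → positive
  Longitude: 167° + 16/60 + 51.2/3600 = 167 + 0.266667 + 0.014222 = 167.280889
  W ⇒ negate
Point 3:
  φ: 39° + 48/60 + 49.6/3600 = 39 + 0.800000 + 0.013778 = 39.813778
  S → negative
  Lon: 38 + 36/60 + 55.9/3600 = 38.615528
  W ⇒ negate
Point 4:
  φ: 32° + 46/60 + 46.44/3600 = 32 + 0.766667 + 0.012900 = 32.779567
  hemisphere S, so the sign is −
  λ: 33′ + 7.64″ = 33.12733′; 6 + 33.12733/60 = 6.552122
  E ⇒ keep positive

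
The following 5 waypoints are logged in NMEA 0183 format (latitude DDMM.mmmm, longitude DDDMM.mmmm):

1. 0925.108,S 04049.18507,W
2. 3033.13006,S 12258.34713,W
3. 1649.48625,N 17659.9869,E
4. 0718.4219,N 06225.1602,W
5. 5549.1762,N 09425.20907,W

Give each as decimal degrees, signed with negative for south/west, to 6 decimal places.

1. -9.418467, -40.819751
2. -30.552168, -122.972452
3. 16.824771, 176.999782
4. 7.307032, -62.419337
5. 55.819603, -94.420151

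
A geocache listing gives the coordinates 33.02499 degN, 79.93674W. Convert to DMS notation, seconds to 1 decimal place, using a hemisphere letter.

33°01′30.0″ N, 79°56′12.3″ W

Lat: 0.024990 × 60 = 1.49940′ → 1′, remainder × 60 = 29.964″
Longitude: 0.936740° → 56.20440′; 0.20440 × 60 = 12.264″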